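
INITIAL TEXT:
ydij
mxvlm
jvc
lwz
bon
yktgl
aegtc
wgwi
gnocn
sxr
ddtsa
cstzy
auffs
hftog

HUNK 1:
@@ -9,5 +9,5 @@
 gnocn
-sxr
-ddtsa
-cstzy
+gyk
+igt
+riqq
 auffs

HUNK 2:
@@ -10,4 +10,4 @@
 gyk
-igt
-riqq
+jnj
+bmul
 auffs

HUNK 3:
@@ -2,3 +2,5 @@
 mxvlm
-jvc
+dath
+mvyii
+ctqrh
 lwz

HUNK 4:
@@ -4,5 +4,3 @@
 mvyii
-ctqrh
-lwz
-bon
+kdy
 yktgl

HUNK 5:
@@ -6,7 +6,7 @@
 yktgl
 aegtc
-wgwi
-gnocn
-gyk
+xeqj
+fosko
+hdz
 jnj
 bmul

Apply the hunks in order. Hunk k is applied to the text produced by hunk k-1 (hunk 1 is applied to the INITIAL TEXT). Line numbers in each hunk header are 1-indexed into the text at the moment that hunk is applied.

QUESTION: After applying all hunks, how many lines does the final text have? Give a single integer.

Answer: 14

Derivation:
Hunk 1: at line 9 remove [sxr,ddtsa,cstzy] add [gyk,igt,riqq] -> 14 lines: ydij mxvlm jvc lwz bon yktgl aegtc wgwi gnocn gyk igt riqq auffs hftog
Hunk 2: at line 10 remove [igt,riqq] add [jnj,bmul] -> 14 lines: ydij mxvlm jvc lwz bon yktgl aegtc wgwi gnocn gyk jnj bmul auffs hftog
Hunk 3: at line 2 remove [jvc] add [dath,mvyii,ctqrh] -> 16 lines: ydij mxvlm dath mvyii ctqrh lwz bon yktgl aegtc wgwi gnocn gyk jnj bmul auffs hftog
Hunk 4: at line 4 remove [ctqrh,lwz,bon] add [kdy] -> 14 lines: ydij mxvlm dath mvyii kdy yktgl aegtc wgwi gnocn gyk jnj bmul auffs hftog
Hunk 5: at line 6 remove [wgwi,gnocn,gyk] add [xeqj,fosko,hdz] -> 14 lines: ydij mxvlm dath mvyii kdy yktgl aegtc xeqj fosko hdz jnj bmul auffs hftog
Final line count: 14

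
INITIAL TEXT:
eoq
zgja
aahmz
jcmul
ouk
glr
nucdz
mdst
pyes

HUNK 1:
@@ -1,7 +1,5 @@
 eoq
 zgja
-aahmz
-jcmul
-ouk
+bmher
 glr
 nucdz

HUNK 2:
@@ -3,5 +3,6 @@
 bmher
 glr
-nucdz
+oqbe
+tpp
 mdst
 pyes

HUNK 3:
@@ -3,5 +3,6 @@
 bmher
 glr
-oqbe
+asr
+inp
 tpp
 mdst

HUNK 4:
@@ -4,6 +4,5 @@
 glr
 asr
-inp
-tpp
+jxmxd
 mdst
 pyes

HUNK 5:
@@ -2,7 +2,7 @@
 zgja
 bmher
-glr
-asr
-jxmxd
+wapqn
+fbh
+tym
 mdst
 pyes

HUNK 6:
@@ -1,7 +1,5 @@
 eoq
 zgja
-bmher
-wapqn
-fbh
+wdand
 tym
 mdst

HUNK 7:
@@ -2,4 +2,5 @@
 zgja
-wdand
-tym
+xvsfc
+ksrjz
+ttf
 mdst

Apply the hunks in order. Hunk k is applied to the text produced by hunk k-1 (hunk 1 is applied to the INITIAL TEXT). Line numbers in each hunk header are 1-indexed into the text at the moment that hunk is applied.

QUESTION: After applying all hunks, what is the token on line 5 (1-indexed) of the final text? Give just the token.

Hunk 1: at line 1 remove [aahmz,jcmul,ouk] add [bmher] -> 7 lines: eoq zgja bmher glr nucdz mdst pyes
Hunk 2: at line 3 remove [nucdz] add [oqbe,tpp] -> 8 lines: eoq zgja bmher glr oqbe tpp mdst pyes
Hunk 3: at line 3 remove [oqbe] add [asr,inp] -> 9 lines: eoq zgja bmher glr asr inp tpp mdst pyes
Hunk 4: at line 4 remove [inp,tpp] add [jxmxd] -> 8 lines: eoq zgja bmher glr asr jxmxd mdst pyes
Hunk 5: at line 2 remove [glr,asr,jxmxd] add [wapqn,fbh,tym] -> 8 lines: eoq zgja bmher wapqn fbh tym mdst pyes
Hunk 6: at line 1 remove [bmher,wapqn,fbh] add [wdand] -> 6 lines: eoq zgja wdand tym mdst pyes
Hunk 7: at line 2 remove [wdand,tym] add [xvsfc,ksrjz,ttf] -> 7 lines: eoq zgja xvsfc ksrjz ttf mdst pyes
Final line 5: ttf

Answer: ttf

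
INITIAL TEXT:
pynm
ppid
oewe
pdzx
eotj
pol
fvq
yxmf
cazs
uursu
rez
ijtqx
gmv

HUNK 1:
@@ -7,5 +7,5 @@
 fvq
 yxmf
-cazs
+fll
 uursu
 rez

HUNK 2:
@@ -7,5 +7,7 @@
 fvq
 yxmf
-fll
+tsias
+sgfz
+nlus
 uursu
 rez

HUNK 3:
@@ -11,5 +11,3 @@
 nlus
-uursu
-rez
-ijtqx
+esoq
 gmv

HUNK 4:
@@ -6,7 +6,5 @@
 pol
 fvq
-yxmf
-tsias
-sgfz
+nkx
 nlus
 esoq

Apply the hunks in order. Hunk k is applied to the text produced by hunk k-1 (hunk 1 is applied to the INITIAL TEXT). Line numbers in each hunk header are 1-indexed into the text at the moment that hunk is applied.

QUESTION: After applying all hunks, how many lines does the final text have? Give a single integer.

Hunk 1: at line 7 remove [cazs] add [fll] -> 13 lines: pynm ppid oewe pdzx eotj pol fvq yxmf fll uursu rez ijtqx gmv
Hunk 2: at line 7 remove [fll] add [tsias,sgfz,nlus] -> 15 lines: pynm ppid oewe pdzx eotj pol fvq yxmf tsias sgfz nlus uursu rez ijtqx gmv
Hunk 3: at line 11 remove [uursu,rez,ijtqx] add [esoq] -> 13 lines: pynm ppid oewe pdzx eotj pol fvq yxmf tsias sgfz nlus esoq gmv
Hunk 4: at line 6 remove [yxmf,tsias,sgfz] add [nkx] -> 11 lines: pynm ppid oewe pdzx eotj pol fvq nkx nlus esoq gmv
Final line count: 11

Answer: 11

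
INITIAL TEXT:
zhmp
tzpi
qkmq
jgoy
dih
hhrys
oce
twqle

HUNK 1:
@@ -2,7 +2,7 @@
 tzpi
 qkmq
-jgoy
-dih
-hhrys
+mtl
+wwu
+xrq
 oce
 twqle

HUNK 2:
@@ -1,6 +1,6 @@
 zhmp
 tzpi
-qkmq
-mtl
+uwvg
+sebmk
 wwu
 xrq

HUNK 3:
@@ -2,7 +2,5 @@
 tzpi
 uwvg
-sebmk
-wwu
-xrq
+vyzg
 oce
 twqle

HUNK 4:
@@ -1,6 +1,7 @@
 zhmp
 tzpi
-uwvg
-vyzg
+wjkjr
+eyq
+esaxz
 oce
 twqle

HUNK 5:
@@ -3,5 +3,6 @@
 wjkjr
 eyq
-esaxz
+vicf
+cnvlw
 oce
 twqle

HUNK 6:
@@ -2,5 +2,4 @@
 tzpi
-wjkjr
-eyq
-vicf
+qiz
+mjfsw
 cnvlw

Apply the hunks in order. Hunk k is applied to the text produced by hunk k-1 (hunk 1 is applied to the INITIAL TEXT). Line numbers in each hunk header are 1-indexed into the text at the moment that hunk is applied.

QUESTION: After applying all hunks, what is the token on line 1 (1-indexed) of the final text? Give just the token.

Answer: zhmp

Derivation:
Hunk 1: at line 2 remove [jgoy,dih,hhrys] add [mtl,wwu,xrq] -> 8 lines: zhmp tzpi qkmq mtl wwu xrq oce twqle
Hunk 2: at line 1 remove [qkmq,mtl] add [uwvg,sebmk] -> 8 lines: zhmp tzpi uwvg sebmk wwu xrq oce twqle
Hunk 3: at line 2 remove [sebmk,wwu,xrq] add [vyzg] -> 6 lines: zhmp tzpi uwvg vyzg oce twqle
Hunk 4: at line 1 remove [uwvg,vyzg] add [wjkjr,eyq,esaxz] -> 7 lines: zhmp tzpi wjkjr eyq esaxz oce twqle
Hunk 5: at line 3 remove [esaxz] add [vicf,cnvlw] -> 8 lines: zhmp tzpi wjkjr eyq vicf cnvlw oce twqle
Hunk 6: at line 2 remove [wjkjr,eyq,vicf] add [qiz,mjfsw] -> 7 lines: zhmp tzpi qiz mjfsw cnvlw oce twqle
Final line 1: zhmp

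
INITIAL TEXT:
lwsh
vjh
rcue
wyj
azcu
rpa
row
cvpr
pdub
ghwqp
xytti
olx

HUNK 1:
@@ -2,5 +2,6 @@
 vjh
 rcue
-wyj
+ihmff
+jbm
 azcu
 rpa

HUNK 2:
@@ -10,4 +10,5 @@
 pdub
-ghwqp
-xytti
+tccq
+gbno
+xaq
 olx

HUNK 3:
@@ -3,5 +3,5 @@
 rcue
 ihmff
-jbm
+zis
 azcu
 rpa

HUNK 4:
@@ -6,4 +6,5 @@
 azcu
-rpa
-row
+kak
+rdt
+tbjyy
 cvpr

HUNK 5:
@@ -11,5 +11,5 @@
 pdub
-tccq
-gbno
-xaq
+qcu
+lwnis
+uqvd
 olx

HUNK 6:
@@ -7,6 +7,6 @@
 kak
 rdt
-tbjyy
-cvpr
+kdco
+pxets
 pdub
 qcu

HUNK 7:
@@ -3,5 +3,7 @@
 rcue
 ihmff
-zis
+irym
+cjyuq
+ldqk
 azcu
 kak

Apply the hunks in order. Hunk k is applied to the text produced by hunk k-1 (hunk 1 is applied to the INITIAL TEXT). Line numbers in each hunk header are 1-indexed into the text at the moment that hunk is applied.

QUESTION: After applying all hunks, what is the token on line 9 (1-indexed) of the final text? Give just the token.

Answer: kak

Derivation:
Hunk 1: at line 2 remove [wyj] add [ihmff,jbm] -> 13 lines: lwsh vjh rcue ihmff jbm azcu rpa row cvpr pdub ghwqp xytti olx
Hunk 2: at line 10 remove [ghwqp,xytti] add [tccq,gbno,xaq] -> 14 lines: lwsh vjh rcue ihmff jbm azcu rpa row cvpr pdub tccq gbno xaq olx
Hunk 3: at line 3 remove [jbm] add [zis] -> 14 lines: lwsh vjh rcue ihmff zis azcu rpa row cvpr pdub tccq gbno xaq olx
Hunk 4: at line 6 remove [rpa,row] add [kak,rdt,tbjyy] -> 15 lines: lwsh vjh rcue ihmff zis azcu kak rdt tbjyy cvpr pdub tccq gbno xaq olx
Hunk 5: at line 11 remove [tccq,gbno,xaq] add [qcu,lwnis,uqvd] -> 15 lines: lwsh vjh rcue ihmff zis azcu kak rdt tbjyy cvpr pdub qcu lwnis uqvd olx
Hunk 6: at line 7 remove [tbjyy,cvpr] add [kdco,pxets] -> 15 lines: lwsh vjh rcue ihmff zis azcu kak rdt kdco pxets pdub qcu lwnis uqvd olx
Hunk 7: at line 3 remove [zis] add [irym,cjyuq,ldqk] -> 17 lines: lwsh vjh rcue ihmff irym cjyuq ldqk azcu kak rdt kdco pxets pdub qcu lwnis uqvd olx
Final line 9: kak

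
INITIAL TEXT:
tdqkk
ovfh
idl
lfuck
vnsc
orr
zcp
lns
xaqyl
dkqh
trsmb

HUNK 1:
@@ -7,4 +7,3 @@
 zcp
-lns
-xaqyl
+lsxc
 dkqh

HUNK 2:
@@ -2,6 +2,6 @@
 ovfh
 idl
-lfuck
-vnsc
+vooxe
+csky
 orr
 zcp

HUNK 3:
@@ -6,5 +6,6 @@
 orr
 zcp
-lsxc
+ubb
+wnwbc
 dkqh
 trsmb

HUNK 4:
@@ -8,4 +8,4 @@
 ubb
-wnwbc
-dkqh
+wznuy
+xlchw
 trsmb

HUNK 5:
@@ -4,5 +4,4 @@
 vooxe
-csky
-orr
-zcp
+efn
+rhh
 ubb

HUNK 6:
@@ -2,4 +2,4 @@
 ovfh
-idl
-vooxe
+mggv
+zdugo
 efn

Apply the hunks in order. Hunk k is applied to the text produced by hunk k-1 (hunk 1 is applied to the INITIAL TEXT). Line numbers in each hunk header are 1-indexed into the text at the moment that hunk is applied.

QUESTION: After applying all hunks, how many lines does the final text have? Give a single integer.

Hunk 1: at line 7 remove [lns,xaqyl] add [lsxc] -> 10 lines: tdqkk ovfh idl lfuck vnsc orr zcp lsxc dkqh trsmb
Hunk 2: at line 2 remove [lfuck,vnsc] add [vooxe,csky] -> 10 lines: tdqkk ovfh idl vooxe csky orr zcp lsxc dkqh trsmb
Hunk 3: at line 6 remove [lsxc] add [ubb,wnwbc] -> 11 lines: tdqkk ovfh idl vooxe csky orr zcp ubb wnwbc dkqh trsmb
Hunk 4: at line 8 remove [wnwbc,dkqh] add [wznuy,xlchw] -> 11 lines: tdqkk ovfh idl vooxe csky orr zcp ubb wznuy xlchw trsmb
Hunk 5: at line 4 remove [csky,orr,zcp] add [efn,rhh] -> 10 lines: tdqkk ovfh idl vooxe efn rhh ubb wznuy xlchw trsmb
Hunk 6: at line 2 remove [idl,vooxe] add [mggv,zdugo] -> 10 lines: tdqkk ovfh mggv zdugo efn rhh ubb wznuy xlchw trsmb
Final line count: 10

Answer: 10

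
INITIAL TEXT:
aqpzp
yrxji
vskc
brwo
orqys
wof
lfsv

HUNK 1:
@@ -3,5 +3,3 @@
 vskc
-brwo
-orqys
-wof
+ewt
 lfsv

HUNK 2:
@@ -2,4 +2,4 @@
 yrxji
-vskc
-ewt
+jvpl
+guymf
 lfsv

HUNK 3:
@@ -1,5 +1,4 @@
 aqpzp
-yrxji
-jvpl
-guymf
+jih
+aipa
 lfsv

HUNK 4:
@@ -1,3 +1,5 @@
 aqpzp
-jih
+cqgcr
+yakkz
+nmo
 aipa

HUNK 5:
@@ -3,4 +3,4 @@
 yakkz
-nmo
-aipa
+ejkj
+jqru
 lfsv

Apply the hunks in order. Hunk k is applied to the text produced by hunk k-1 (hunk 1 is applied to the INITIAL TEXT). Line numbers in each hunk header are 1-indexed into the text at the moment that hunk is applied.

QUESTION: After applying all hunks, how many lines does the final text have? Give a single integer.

Hunk 1: at line 3 remove [brwo,orqys,wof] add [ewt] -> 5 lines: aqpzp yrxji vskc ewt lfsv
Hunk 2: at line 2 remove [vskc,ewt] add [jvpl,guymf] -> 5 lines: aqpzp yrxji jvpl guymf lfsv
Hunk 3: at line 1 remove [yrxji,jvpl,guymf] add [jih,aipa] -> 4 lines: aqpzp jih aipa lfsv
Hunk 4: at line 1 remove [jih] add [cqgcr,yakkz,nmo] -> 6 lines: aqpzp cqgcr yakkz nmo aipa lfsv
Hunk 5: at line 3 remove [nmo,aipa] add [ejkj,jqru] -> 6 lines: aqpzp cqgcr yakkz ejkj jqru lfsv
Final line count: 6

Answer: 6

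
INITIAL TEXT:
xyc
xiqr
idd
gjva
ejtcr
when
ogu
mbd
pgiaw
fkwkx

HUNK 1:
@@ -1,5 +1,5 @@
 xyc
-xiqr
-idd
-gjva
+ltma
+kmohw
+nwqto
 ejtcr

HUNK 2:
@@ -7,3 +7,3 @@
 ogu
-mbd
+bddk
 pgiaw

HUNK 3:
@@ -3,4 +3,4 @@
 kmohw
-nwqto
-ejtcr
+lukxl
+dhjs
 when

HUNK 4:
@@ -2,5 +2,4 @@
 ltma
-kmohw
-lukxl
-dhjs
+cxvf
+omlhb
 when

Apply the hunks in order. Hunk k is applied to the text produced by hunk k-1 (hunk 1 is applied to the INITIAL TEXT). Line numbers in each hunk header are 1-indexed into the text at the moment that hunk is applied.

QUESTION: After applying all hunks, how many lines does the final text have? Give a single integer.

Answer: 9

Derivation:
Hunk 1: at line 1 remove [xiqr,idd,gjva] add [ltma,kmohw,nwqto] -> 10 lines: xyc ltma kmohw nwqto ejtcr when ogu mbd pgiaw fkwkx
Hunk 2: at line 7 remove [mbd] add [bddk] -> 10 lines: xyc ltma kmohw nwqto ejtcr when ogu bddk pgiaw fkwkx
Hunk 3: at line 3 remove [nwqto,ejtcr] add [lukxl,dhjs] -> 10 lines: xyc ltma kmohw lukxl dhjs when ogu bddk pgiaw fkwkx
Hunk 4: at line 2 remove [kmohw,lukxl,dhjs] add [cxvf,omlhb] -> 9 lines: xyc ltma cxvf omlhb when ogu bddk pgiaw fkwkx
Final line count: 9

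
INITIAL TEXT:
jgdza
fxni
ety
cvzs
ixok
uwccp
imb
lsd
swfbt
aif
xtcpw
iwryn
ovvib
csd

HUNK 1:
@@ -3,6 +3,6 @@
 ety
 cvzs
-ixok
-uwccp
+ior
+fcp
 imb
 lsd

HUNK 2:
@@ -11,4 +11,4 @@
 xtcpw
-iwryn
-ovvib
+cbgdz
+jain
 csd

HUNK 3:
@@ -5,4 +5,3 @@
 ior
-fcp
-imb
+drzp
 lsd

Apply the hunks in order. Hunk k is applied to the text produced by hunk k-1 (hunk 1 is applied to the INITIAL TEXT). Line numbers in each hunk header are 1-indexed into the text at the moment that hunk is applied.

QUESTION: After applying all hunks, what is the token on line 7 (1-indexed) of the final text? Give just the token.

Hunk 1: at line 3 remove [ixok,uwccp] add [ior,fcp] -> 14 lines: jgdza fxni ety cvzs ior fcp imb lsd swfbt aif xtcpw iwryn ovvib csd
Hunk 2: at line 11 remove [iwryn,ovvib] add [cbgdz,jain] -> 14 lines: jgdza fxni ety cvzs ior fcp imb lsd swfbt aif xtcpw cbgdz jain csd
Hunk 3: at line 5 remove [fcp,imb] add [drzp] -> 13 lines: jgdza fxni ety cvzs ior drzp lsd swfbt aif xtcpw cbgdz jain csd
Final line 7: lsd

Answer: lsd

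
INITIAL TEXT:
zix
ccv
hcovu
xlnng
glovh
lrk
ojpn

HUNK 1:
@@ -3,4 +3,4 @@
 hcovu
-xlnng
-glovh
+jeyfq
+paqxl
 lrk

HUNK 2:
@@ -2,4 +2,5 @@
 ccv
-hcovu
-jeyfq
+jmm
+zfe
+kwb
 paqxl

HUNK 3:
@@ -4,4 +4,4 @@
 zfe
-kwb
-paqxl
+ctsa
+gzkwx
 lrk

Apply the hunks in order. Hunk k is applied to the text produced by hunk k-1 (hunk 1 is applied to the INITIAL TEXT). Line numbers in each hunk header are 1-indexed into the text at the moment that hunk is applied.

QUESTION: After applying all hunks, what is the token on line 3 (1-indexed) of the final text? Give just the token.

Answer: jmm

Derivation:
Hunk 1: at line 3 remove [xlnng,glovh] add [jeyfq,paqxl] -> 7 lines: zix ccv hcovu jeyfq paqxl lrk ojpn
Hunk 2: at line 2 remove [hcovu,jeyfq] add [jmm,zfe,kwb] -> 8 lines: zix ccv jmm zfe kwb paqxl lrk ojpn
Hunk 3: at line 4 remove [kwb,paqxl] add [ctsa,gzkwx] -> 8 lines: zix ccv jmm zfe ctsa gzkwx lrk ojpn
Final line 3: jmm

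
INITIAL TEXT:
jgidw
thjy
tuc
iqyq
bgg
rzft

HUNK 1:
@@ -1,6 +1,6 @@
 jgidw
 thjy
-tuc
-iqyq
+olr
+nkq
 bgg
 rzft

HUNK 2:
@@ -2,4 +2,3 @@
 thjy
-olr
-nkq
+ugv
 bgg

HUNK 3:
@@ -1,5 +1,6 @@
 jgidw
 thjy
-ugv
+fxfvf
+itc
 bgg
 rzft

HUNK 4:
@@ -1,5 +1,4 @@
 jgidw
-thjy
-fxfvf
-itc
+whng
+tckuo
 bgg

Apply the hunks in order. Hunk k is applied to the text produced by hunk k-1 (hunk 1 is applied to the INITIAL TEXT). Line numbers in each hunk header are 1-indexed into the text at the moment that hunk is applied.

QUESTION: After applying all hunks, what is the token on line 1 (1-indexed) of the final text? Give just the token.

Hunk 1: at line 1 remove [tuc,iqyq] add [olr,nkq] -> 6 lines: jgidw thjy olr nkq bgg rzft
Hunk 2: at line 2 remove [olr,nkq] add [ugv] -> 5 lines: jgidw thjy ugv bgg rzft
Hunk 3: at line 1 remove [ugv] add [fxfvf,itc] -> 6 lines: jgidw thjy fxfvf itc bgg rzft
Hunk 4: at line 1 remove [thjy,fxfvf,itc] add [whng,tckuo] -> 5 lines: jgidw whng tckuo bgg rzft
Final line 1: jgidw

Answer: jgidw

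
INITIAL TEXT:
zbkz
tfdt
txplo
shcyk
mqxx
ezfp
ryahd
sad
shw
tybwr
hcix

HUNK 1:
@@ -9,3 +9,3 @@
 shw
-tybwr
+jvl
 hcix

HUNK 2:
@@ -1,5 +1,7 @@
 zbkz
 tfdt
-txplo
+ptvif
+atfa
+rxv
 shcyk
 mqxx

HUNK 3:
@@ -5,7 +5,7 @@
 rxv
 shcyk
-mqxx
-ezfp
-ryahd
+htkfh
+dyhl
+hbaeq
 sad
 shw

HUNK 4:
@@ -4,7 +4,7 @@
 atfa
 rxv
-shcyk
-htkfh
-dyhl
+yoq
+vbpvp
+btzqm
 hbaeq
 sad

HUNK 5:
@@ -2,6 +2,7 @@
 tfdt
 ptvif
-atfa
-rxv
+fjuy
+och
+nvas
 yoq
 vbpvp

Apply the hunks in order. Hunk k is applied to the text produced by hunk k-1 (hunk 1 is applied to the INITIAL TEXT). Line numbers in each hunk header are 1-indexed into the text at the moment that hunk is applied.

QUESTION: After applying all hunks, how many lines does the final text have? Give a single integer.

Hunk 1: at line 9 remove [tybwr] add [jvl] -> 11 lines: zbkz tfdt txplo shcyk mqxx ezfp ryahd sad shw jvl hcix
Hunk 2: at line 1 remove [txplo] add [ptvif,atfa,rxv] -> 13 lines: zbkz tfdt ptvif atfa rxv shcyk mqxx ezfp ryahd sad shw jvl hcix
Hunk 3: at line 5 remove [mqxx,ezfp,ryahd] add [htkfh,dyhl,hbaeq] -> 13 lines: zbkz tfdt ptvif atfa rxv shcyk htkfh dyhl hbaeq sad shw jvl hcix
Hunk 4: at line 4 remove [shcyk,htkfh,dyhl] add [yoq,vbpvp,btzqm] -> 13 lines: zbkz tfdt ptvif atfa rxv yoq vbpvp btzqm hbaeq sad shw jvl hcix
Hunk 5: at line 2 remove [atfa,rxv] add [fjuy,och,nvas] -> 14 lines: zbkz tfdt ptvif fjuy och nvas yoq vbpvp btzqm hbaeq sad shw jvl hcix
Final line count: 14

Answer: 14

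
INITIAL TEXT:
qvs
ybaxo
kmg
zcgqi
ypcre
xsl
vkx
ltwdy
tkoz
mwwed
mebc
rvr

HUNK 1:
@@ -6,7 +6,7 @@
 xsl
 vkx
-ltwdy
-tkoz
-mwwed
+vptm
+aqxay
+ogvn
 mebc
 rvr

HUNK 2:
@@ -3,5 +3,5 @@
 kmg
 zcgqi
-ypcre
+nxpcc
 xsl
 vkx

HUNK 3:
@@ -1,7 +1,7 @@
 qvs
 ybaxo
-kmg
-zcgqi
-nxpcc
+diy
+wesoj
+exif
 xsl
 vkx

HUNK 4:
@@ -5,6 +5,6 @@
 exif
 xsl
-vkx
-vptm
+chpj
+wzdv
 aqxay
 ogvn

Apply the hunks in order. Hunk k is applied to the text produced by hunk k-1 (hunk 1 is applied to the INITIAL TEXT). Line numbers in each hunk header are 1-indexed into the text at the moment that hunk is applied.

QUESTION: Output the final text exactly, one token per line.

Hunk 1: at line 6 remove [ltwdy,tkoz,mwwed] add [vptm,aqxay,ogvn] -> 12 lines: qvs ybaxo kmg zcgqi ypcre xsl vkx vptm aqxay ogvn mebc rvr
Hunk 2: at line 3 remove [ypcre] add [nxpcc] -> 12 lines: qvs ybaxo kmg zcgqi nxpcc xsl vkx vptm aqxay ogvn mebc rvr
Hunk 3: at line 1 remove [kmg,zcgqi,nxpcc] add [diy,wesoj,exif] -> 12 lines: qvs ybaxo diy wesoj exif xsl vkx vptm aqxay ogvn mebc rvr
Hunk 4: at line 5 remove [vkx,vptm] add [chpj,wzdv] -> 12 lines: qvs ybaxo diy wesoj exif xsl chpj wzdv aqxay ogvn mebc rvr

Answer: qvs
ybaxo
diy
wesoj
exif
xsl
chpj
wzdv
aqxay
ogvn
mebc
rvr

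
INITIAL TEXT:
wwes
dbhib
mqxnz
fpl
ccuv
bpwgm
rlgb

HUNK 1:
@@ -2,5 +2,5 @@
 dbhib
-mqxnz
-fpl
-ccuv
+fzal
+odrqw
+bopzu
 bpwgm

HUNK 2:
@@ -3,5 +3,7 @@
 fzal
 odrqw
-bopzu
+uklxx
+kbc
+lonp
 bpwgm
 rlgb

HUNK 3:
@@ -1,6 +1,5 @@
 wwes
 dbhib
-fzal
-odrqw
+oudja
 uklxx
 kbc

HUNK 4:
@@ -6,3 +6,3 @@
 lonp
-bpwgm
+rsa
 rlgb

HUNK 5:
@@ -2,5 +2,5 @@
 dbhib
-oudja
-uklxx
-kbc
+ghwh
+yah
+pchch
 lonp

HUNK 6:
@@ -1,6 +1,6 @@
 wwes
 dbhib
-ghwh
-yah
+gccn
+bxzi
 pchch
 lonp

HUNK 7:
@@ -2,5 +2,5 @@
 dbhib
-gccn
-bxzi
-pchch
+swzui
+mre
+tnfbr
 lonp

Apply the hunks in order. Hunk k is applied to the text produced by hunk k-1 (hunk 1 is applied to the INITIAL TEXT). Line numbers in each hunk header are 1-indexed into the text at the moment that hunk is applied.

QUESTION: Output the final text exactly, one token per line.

Hunk 1: at line 2 remove [mqxnz,fpl,ccuv] add [fzal,odrqw,bopzu] -> 7 lines: wwes dbhib fzal odrqw bopzu bpwgm rlgb
Hunk 2: at line 3 remove [bopzu] add [uklxx,kbc,lonp] -> 9 lines: wwes dbhib fzal odrqw uklxx kbc lonp bpwgm rlgb
Hunk 3: at line 1 remove [fzal,odrqw] add [oudja] -> 8 lines: wwes dbhib oudja uklxx kbc lonp bpwgm rlgb
Hunk 4: at line 6 remove [bpwgm] add [rsa] -> 8 lines: wwes dbhib oudja uklxx kbc lonp rsa rlgb
Hunk 5: at line 2 remove [oudja,uklxx,kbc] add [ghwh,yah,pchch] -> 8 lines: wwes dbhib ghwh yah pchch lonp rsa rlgb
Hunk 6: at line 1 remove [ghwh,yah] add [gccn,bxzi] -> 8 lines: wwes dbhib gccn bxzi pchch lonp rsa rlgb
Hunk 7: at line 2 remove [gccn,bxzi,pchch] add [swzui,mre,tnfbr] -> 8 lines: wwes dbhib swzui mre tnfbr lonp rsa rlgb

Answer: wwes
dbhib
swzui
mre
tnfbr
lonp
rsa
rlgb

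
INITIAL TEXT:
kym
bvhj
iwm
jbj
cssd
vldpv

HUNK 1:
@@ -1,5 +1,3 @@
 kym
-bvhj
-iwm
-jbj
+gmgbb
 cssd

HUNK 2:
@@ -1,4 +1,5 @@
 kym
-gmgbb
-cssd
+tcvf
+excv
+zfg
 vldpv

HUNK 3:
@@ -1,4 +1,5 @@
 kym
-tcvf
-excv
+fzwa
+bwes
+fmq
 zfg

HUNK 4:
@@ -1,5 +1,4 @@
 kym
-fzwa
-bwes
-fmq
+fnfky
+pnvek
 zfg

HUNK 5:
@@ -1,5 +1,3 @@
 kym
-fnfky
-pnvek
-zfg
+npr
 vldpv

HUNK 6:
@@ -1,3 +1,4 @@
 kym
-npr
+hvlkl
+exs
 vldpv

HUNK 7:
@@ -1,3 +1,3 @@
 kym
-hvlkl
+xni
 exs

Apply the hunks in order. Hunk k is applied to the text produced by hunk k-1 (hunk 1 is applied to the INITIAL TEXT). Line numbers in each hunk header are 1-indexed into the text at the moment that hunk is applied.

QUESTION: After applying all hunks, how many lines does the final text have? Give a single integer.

Answer: 4

Derivation:
Hunk 1: at line 1 remove [bvhj,iwm,jbj] add [gmgbb] -> 4 lines: kym gmgbb cssd vldpv
Hunk 2: at line 1 remove [gmgbb,cssd] add [tcvf,excv,zfg] -> 5 lines: kym tcvf excv zfg vldpv
Hunk 3: at line 1 remove [tcvf,excv] add [fzwa,bwes,fmq] -> 6 lines: kym fzwa bwes fmq zfg vldpv
Hunk 4: at line 1 remove [fzwa,bwes,fmq] add [fnfky,pnvek] -> 5 lines: kym fnfky pnvek zfg vldpv
Hunk 5: at line 1 remove [fnfky,pnvek,zfg] add [npr] -> 3 lines: kym npr vldpv
Hunk 6: at line 1 remove [npr] add [hvlkl,exs] -> 4 lines: kym hvlkl exs vldpv
Hunk 7: at line 1 remove [hvlkl] add [xni] -> 4 lines: kym xni exs vldpv
Final line count: 4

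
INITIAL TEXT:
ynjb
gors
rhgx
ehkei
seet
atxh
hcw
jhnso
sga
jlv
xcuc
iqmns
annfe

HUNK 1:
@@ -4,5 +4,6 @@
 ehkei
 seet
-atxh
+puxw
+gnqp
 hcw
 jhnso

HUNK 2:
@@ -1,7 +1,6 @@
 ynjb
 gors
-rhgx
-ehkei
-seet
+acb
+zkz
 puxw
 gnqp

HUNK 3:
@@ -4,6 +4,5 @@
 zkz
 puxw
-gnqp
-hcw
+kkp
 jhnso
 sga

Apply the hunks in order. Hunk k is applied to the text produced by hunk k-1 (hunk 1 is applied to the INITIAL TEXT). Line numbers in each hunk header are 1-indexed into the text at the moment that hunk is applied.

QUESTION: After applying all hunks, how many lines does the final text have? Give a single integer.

Hunk 1: at line 4 remove [atxh] add [puxw,gnqp] -> 14 lines: ynjb gors rhgx ehkei seet puxw gnqp hcw jhnso sga jlv xcuc iqmns annfe
Hunk 2: at line 1 remove [rhgx,ehkei,seet] add [acb,zkz] -> 13 lines: ynjb gors acb zkz puxw gnqp hcw jhnso sga jlv xcuc iqmns annfe
Hunk 3: at line 4 remove [gnqp,hcw] add [kkp] -> 12 lines: ynjb gors acb zkz puxw kkp jhnso sga jlv xcuc iqmns annfe
Final line count: 12

Answer: 12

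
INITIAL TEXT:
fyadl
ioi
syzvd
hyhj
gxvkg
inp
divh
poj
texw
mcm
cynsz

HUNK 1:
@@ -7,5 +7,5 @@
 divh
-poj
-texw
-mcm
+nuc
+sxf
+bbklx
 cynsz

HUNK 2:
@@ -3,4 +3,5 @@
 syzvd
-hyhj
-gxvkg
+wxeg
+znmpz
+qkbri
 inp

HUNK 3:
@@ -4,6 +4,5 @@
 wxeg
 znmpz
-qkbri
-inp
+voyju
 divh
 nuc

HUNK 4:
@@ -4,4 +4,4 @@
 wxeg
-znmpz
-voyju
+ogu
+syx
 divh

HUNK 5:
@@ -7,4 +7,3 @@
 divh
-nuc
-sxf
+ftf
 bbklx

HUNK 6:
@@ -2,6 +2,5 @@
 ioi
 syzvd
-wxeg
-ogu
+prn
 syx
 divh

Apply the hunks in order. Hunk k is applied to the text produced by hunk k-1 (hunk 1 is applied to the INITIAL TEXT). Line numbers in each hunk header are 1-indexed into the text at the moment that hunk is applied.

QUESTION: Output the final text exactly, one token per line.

Hunk 1: at line 7 remove [poj,texw,mcm] add [nuc,sxf,bbklx] -> 11 lines: fyadl ioi syzvd hyhj gxvkg inp divh nuc sxf bbklx cynsz
Hunk 2: at line 3 remove [hyhj,gxvkg] add [wxeg,znmpz,qkbri] -> 12 lines: fyadl ioi syzvd wxeg znmpz qkbri inp divh nuc sxf bbklx cynsz
Hunk 3: at line 4 remove [qkbri,inp] add [voyju] -> 11 lines: fyadl ioi syzvd wxeg znmpz voyju divh nuc sxf bbklx cynsz
Hunk 4: at line 4 remove [znmpz,voyju] add [ogu,syx] -> 11 lines: fyadl ioi syzvd wxeg ogu syx divh nuc sxf bbklx cynsz
Hunk 5: at line 7 remove [nuc,sxf] add [ftf] -> 10 lines: fyadl ioi syzvd wxeg ogu syx divh ftf bbklx cynsz
Hunk 6: at line 2 remove [wxeg,ogu] add [prn] -> 9 lines: fyadl ioi syzvd prn syx divh ftf bbklx cynsz

Answer: fyadl
ioi
syzvd
prn
syx
divh
ftf
bbklx
cynsz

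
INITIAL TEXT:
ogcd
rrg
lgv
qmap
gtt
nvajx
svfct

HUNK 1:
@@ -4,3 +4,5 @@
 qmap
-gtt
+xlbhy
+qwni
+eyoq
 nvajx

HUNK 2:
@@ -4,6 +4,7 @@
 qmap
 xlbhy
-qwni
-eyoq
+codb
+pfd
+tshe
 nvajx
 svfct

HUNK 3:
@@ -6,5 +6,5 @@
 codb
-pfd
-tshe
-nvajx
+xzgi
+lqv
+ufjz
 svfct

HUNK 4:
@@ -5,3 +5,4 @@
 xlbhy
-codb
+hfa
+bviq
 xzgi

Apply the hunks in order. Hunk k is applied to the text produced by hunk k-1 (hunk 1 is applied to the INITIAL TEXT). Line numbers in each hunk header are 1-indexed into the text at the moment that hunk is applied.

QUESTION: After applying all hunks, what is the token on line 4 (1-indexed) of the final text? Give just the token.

Hunk 1: at line 4 remove [gtt] add [xlbhy,qwni,eyoq] -> 9 lines: ogcd rrg lgv qmap xlbhy qwni eyoq nvajx svfct
Hunk 2: at line 4 remove [qwni,eyoq] add [codb,pfd,tshe] -> 10 lines: ogcd rrg lgv qmap xlbhy codb pfd tshe nvajx svfct
Hunk 3: at line 6 remove [pfd,tshe,nvajx] add [xzgi,lqv,ufjz] -> 10 lines: ogcd rrg lgv qmap xlbhy codb xzgi lqv ufjz svfct
Hunk 4: at line 5 remove [codb] add [hfa,bviq] -> 11 lines: ogcd rrg lgv qmap xlbhy hfa bviq xzgi lqv ufjz svfct
Final line 4: qmap

Answer: qmap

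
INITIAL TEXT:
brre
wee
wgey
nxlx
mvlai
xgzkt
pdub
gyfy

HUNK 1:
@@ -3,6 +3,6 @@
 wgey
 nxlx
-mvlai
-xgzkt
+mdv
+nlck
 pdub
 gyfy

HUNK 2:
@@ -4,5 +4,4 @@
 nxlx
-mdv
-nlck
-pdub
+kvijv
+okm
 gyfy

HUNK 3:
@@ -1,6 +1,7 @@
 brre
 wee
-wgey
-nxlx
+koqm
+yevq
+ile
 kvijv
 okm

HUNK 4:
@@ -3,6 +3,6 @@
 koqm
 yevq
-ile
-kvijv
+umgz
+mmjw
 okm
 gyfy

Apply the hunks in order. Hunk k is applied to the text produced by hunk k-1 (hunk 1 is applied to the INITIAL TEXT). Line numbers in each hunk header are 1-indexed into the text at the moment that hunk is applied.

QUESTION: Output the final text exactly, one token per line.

Hunk 1: at line 3 remove [mvlai,xgzkt] add [mdv,nlck] -> 8 lines: brre wee wgey nxlx mdv nlck pdub gyfy
Hunk 2: at line 4 remove [mdv,nlck,pdub] add [kvijv,okm] -> 7 lines: brre wee wgey nxlx kvijv okm gyfy
Hunk 3: at line 1 remove [wgey,nxlx] add [koqm,yevq,ile] -> 8 lines: brre wee koqm yevq ile kvijv okm gyfy
Hunk 4: at line 3 remove [ile,kvijv] add [umgz,mmjw] -> 8 lines: brre wee koqm yevq umgz mmjw okm gyfy

Answer: brre
wee
koqm
yevq
umgz
mmjw
okm
gyfy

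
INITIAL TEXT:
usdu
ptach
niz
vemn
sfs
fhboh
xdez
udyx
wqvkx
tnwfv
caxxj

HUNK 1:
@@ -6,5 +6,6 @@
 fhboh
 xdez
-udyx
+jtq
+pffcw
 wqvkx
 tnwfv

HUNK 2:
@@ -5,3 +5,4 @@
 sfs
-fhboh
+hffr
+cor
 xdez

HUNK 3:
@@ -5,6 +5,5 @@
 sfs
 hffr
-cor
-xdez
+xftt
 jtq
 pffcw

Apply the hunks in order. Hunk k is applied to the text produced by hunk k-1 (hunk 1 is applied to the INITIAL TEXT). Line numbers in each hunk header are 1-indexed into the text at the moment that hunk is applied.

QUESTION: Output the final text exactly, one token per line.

Answer: usdu
ptach
niz
vemn
sfs
hffr
xftt
jtq
pffcw
wqvkx
tnwfv
caxxj

Derivation:
Hunk 1: at line 6 remove [udyx] add [jtq,pffcw] -> 12 lines: usdu ptach niz vemn sfs fhboh xdez jtq pffcw wqvkx tnwfv caxxj
Hunk 2: at line 5 remove [fhboh] add [hffr,cor] -> 13 lines: usdu ptach niz vemn sfs hffr cor xdez jtq pffcw wqvkx tnwfv caxxj
Hunk 3: at line 5 remove [cor,xdez] add [xftt] -> 12 lines: usdu ptach niz vemn sfs hffr xftt jtq pffcw wqvkx tnwfv caxxj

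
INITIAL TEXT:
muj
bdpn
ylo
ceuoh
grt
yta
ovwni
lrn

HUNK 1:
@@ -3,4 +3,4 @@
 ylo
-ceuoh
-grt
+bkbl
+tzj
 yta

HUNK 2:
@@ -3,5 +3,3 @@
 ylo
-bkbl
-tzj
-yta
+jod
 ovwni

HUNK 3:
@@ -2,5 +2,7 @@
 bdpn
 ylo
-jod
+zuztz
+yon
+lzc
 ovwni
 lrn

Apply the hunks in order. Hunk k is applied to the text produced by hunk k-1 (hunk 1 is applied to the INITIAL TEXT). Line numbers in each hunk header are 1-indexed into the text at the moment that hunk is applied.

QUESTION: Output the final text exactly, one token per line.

Answer: muj
bdpn
ylo
zuztz
yon
lzc
ovwni
lrn

Derivation:
Hunk 1: at line 3 remove [ceuoh,grt] add [bkbl,tzj] -> 8 lines: muj bdpn ylo bkbl tzj yta ovwni lrn
Hunk 2: at line 3 remove [bkbl,tzj,yta] add [jod] -> 6 lines: muj bdpn ylo jod ovwni lrn
Hunk 3: at line 2 remove [jod] add [zuztz,yon,lzc] -> 8 lines: muj bdpn ylo zuztz yon lzc ovwni lrn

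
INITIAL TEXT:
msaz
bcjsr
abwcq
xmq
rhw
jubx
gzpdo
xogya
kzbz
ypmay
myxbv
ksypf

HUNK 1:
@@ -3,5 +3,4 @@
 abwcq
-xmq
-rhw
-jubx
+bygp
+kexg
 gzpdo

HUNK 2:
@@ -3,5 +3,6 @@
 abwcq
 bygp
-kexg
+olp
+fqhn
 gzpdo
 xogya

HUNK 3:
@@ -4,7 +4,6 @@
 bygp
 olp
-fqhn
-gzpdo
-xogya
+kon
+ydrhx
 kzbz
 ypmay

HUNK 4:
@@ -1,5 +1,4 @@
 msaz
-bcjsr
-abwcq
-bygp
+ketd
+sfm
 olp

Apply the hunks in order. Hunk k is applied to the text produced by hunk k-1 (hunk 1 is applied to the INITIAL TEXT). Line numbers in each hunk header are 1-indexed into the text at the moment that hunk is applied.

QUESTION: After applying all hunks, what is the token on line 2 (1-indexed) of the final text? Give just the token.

Answer: ketd

Derivation:
Hunk 1: at line 3 remove [xmq,rhw,jubx] add [bygp,kexg] -> 11 lines: msaz bcjsr abwcq bygp kexg gzpdo xogya kzbz ypmay myxbv ksypf
Hunk 2: at line 3 remove [kexg] add [olp,fqhn] -> 12 lines: msaz bcjsr abwcq bygp olp fqhn gzpdo xogya kzbz ypmay myxbv ksypf
Hunk 3: at line 4 remove [fqhn,gzpdo,xogya] add [kon,ydrhx] -> 11 lines: msaz bcjsr abwcq bygp olp kon ydrhx kzbz ypmay myxbv ksypf
Hunk 4: at line 1 remove [bcjsr,abwcq,bygp] add [ketd,sfm] -> 10 lines: msaz ketd sfm olp kon ydrhx kzbz ypmay myxbv ksypf
Final line 2: ketd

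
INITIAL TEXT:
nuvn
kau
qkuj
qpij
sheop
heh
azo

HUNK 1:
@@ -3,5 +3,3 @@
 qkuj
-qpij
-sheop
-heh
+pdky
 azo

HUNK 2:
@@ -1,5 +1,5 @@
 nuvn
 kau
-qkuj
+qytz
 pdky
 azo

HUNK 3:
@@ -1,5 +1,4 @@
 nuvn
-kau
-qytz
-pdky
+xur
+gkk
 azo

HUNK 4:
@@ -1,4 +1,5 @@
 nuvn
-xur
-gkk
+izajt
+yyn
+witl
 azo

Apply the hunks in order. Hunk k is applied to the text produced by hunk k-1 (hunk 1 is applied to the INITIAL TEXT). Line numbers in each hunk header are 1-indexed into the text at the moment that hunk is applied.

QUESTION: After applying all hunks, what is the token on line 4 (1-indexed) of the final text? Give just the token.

Hunk 1: at line 3 remove [qpij,sheop,heh] add [pdky] -> 5 lines: nuvn kau qkuj pdky azo
Hunk 2: at line 1 remove [qkuj] add [qytz] -> 5 lines: nuvn kau qytz pdky azo
Hunk 3: at line 1 remove [kau,qytz,pdky] add [xur,gkk] -> 4 lines: nuvn xur gkk azo
Hunk 4: at line 1 remove [xur,gkk] add [izajt,yyn,witl] -> 5 lines: nuvn izajt yyn witl azo
Final line 4: witl

Answer: witl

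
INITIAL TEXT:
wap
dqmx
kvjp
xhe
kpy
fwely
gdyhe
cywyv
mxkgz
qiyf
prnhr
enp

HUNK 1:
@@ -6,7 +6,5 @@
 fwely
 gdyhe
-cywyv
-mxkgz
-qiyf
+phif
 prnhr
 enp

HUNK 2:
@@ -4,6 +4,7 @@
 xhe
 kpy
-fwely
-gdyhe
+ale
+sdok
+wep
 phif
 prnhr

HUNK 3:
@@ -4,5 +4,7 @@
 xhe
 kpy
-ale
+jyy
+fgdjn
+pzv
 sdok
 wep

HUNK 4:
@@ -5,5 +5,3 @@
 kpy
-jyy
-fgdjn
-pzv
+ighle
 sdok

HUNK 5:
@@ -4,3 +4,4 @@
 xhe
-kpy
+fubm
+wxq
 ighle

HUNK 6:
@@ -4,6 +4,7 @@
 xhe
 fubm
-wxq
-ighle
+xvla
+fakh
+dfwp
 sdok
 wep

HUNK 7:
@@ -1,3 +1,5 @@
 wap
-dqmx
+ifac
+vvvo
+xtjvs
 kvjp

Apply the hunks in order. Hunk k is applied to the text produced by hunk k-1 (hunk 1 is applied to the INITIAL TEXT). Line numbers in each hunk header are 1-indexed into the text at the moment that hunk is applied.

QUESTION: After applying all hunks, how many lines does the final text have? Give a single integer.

Hunk 1: at line 6 remove [cywyv,mxkgz,qiyf] add [phif] -> 10 lines: wap dqmx kvjp xhe kpy fwely gdyhe phif prnhr enp
Hunk 2: at line 4 remove [fwely,gdyhe] add [ale,sdok,wep] -> 11 lines: wap dqmx kvjp xhe kpy ale sdok wep phif prnhr enp
Hunk 3: at line 4 remove [ale] add [jyy,fgdjn,pzv] -> 13 lines: wap dqmx kvjp xhe kpy jyy fgdjn pzv sdok wep phif prnhr enp
Hunk 4: at line 5 remove [jyy,fgdjn,pzv] add [ighle] -> 11 lines: wap dqmx kvjp xhe kpy ighle sdok wep phif prnhr enp
Hunk 5: at line 4 remove [kpy] add [fubm,wxq] -> 12 lines: wap dqmx kvjp xhe fubm wxq ighle sdok wep phif prnhr enp
Hunk 6: at line 4 remove [wxq,ighle] add [xvla,fakh,dfwp] -> 13 lines: wap dqmx kvjp xhe fubm xvla fakh dfwp sdok wep phif prnhr enp
Hunk 7: at line 1 remove [dqmx] add [ifac,vvvo,xtjvs] -> 15 lines: wap ifac vvvo xtjvs kvjp xhe fubm xvla fakh dfwp sdok wep phif prnhr enp
Final line count: 15

Answer: 15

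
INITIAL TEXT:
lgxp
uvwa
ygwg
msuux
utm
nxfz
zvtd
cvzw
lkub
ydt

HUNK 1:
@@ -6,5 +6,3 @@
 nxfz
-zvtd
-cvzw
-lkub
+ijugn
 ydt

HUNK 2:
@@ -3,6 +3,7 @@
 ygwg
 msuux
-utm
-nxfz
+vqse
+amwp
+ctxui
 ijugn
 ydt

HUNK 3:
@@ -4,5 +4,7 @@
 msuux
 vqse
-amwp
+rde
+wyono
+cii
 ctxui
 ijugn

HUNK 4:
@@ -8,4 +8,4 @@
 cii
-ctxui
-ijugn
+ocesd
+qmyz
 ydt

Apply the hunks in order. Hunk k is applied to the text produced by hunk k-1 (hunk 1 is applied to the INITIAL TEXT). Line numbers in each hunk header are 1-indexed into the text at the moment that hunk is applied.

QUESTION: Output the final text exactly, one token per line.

Hunk 1: at line 6 remove [zvtd,cvzw,lkub] add [ijugn] -> 8 lines: lgxp uvwa ygwg msuux utm nxfz ijugn ydt
Hunk 2: at line 3 remove [utm,nxfz] add [vqse,amwp,ctxui] -> 9 lines: lgxp uvwa ygwg msuux vqse amwp ctxui ijugn ydt
Hunk 3: at line 4 remove [amwp] add [rde,wyono,cii] -> 11 lines: lgxp uvwa ygwg msuux vqse rde wyono cii ctxui ijugn ydt
Hunk 4: at line 8 remove [ctxui,ijugn] add [ocesd,qmyz] -> 11 lines: lgxp uvwa ygwg msuux vqse rde wyono cii ocesd qmyz ydt

Answer: lgxp
uvwa
ygwg
msuux
vqse
rde
wyono
cii
ocesd
qmyz
ydt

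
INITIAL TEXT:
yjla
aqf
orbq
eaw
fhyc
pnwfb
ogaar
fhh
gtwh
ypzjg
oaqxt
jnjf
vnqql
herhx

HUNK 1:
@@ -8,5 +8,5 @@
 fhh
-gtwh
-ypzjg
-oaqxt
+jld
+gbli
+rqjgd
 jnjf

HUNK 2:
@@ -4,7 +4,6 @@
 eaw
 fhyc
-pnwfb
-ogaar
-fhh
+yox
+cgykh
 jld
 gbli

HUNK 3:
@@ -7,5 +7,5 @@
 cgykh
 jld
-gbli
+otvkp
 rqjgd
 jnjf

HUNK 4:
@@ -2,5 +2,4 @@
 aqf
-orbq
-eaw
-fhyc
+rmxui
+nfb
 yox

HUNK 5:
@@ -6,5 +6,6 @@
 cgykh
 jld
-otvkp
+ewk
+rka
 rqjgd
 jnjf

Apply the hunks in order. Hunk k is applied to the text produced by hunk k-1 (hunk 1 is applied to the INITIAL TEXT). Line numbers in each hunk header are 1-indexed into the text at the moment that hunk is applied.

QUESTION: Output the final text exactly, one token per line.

Hunk 1: at line 8 remove [gtwh,ypzjg,oaqxt] add [jld,gbli,rqjgd] -> 14 lines: yjla aqf orbq eaw fhyc pnwfb ogaar fhh jld gbli rqjgd jnjf vnqql herhx
Hunk 2: at line 4 remove [pnwfb,ogaar,fhh] add [yox,cgykh] -> 13 lines: yjla aqf orbq eaw fhyc yox cgykh jld gbli rqjgd jnjf vnqql herhx
Hunk 3: at line 7 remove [gbli] add [otvkp] -> 13 lines: yjla aqf orbq eaw fhyc yox cgykh jld otvkp rqjgd jnjf vnqql herhx
Hunk 4: at line 2 remove [orbq,eaw,fhyc] add [rmxui,nfb] -> 12 lines: yjla aqf rmxui nfb yox cgykh jld otvkp rqjgd jnjf vnqql herhx
Hunk 5: at line 6 remove [otvkp] add [ewk,rka] -> 13 lines: yjla aqf rmxui nfb yox cgykh jld ewk rka rqjgd jnjf vnqql herhx

Answer: yjla
aqf
rmxui
nfb
yox
cgykh
jld
ewk
rka
rqjgd
jnjf
vnqql
herhx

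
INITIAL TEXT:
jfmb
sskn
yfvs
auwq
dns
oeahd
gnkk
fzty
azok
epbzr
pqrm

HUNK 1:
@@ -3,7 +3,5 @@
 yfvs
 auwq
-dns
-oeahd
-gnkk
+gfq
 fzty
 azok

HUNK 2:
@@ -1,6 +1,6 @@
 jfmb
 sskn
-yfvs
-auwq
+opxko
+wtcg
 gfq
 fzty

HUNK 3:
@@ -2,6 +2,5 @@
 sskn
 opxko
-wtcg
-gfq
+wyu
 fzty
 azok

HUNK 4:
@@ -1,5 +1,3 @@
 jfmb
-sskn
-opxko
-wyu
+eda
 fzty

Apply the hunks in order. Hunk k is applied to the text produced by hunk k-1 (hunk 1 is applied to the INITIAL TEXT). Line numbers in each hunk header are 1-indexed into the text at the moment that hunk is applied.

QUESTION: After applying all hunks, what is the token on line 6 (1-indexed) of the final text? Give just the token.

Answer: pqrm

Derivation:
Hunk 1: at line 3 remove [dns,oeahd,gnkk] add [gfq] -> 9 lines: jfmb sskn yfvs auwq gfq fzty azok epbzr pqrm
Hunk 2: at line 1 remove [yfvs,auwq] add [opxko,wtcg] -> 9 lines: jfmb sskn opxko wtcg gfq fzty azok epbzr pqrm
Hunk 3: at line 2 remove [wtcg,gfq] add [wyu] -> 8 lines: jfmb sskn opxko wyu fzty azok epbzr pqrm
Hunk 4: at line 1 remove [sskn,opxko,wyu] add [eda] -> 6 lines: jfmb eda fzty azok epbzr pqrm
Final line 6: pqrm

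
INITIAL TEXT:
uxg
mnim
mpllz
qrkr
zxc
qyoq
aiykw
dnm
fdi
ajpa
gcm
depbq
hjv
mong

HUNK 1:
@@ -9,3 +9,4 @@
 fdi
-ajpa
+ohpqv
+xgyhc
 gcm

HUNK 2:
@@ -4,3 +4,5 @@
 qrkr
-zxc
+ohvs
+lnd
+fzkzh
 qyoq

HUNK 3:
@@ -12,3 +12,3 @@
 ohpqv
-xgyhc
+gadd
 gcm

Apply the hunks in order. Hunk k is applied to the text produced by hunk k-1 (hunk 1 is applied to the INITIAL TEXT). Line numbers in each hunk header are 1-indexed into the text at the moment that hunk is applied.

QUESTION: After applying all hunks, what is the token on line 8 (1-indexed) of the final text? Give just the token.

Answer: qyoq

Derivation:
Hunk 1: at line 9 remove [ajpa] add [ohpqv,xgyhc] -> 15 lines: uxg mnim mpllz qrkr zxc qyoq aiykw dnm fdi ohpqv xgyhc gcm depbq hjv mong
Hunk 2: at line 4 remove [zxc] add [ohvs,lnd,fzkzh] -> 17 lines: uxg mnim mpllz qrkr ohvs lnd fzkzh qyoq aiykw dnm fdi ohpqv xgyhc gcm depbq hjv mong
Hunk 3: at line 12 remove [xgyhc] add [gadd] -> 17 lines: uxg mnim mpllz qrkr ohvs lnd fzkzh qyoq aiykw dnm fdi ohpqv gadd gcm depbq hjv mong
Final line 8: qyoq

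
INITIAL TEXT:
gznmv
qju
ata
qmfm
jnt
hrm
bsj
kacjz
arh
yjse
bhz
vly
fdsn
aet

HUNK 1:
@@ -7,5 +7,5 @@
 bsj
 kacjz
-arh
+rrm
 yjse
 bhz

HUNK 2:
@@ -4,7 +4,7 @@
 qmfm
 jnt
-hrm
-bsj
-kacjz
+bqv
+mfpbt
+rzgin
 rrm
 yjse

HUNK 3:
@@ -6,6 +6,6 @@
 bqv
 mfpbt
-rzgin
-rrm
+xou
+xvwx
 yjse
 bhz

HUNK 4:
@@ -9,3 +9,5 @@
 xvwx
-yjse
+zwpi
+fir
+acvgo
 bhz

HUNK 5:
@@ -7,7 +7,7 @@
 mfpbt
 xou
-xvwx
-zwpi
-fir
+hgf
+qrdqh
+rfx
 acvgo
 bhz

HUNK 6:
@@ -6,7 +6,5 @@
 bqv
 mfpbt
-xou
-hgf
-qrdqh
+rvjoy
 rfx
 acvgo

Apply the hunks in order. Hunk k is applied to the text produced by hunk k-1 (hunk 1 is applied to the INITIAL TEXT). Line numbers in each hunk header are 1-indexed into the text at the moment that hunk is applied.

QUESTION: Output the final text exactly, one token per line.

Hunk 1: at line 7 remove [arh] add [rrm] -> 14 lines: gznmv qju ata qmfm jnt hrm bsj kacjz rrm yjse bhz vly fdsn aet
Hunk 2: at line 4 remove [hrm,bsj,kacjz] add [bqv,mfpbt,rzgin] -> 14 lines: gznmv qju ata qmfm jnt bqv mfpbt rzgin rrm yjse bhz vly fdsn aet
Hunk 3: at line 6 remove [rzgin,rrm] add [xou,xvwx] -> 14 lines: gznmv qju ata qmfm jnt bqv mfpbt xou xvwx yjse bhz vly fdsn aet
Hunk 4: at line 9 remove [yjse] add [zwpi,fir,acvgo] -> 16 lines: gznmv qju ata qmfm jnt bqv mfpbt xou xvwx zwpi fir acvgo bhz vly fdsn aet
Hunk 5: at line 7 remove [xvwx,zwpi,fir] add [hgf,qrdqh,rfx] -> 16 lines: gznmv qju ata qmfm jnt bqv mfpbt xou hgf qrdqh rfx acvgo bhz vly fdsn aet
Hunk 6: at line 6 remove [xou,hgf,qrdqh] add [rvjoy] -> 14 lines: gznmv qju ata qmfm jnt bqv mfpbt rvjoy rfx acvgo bhz vly fdsn aet

Answer: gznmv
qju
ata
qmfm
jnt
bqv
mfpbt
rvjoy
rfx
acvgo
bhz
vly
fdsn
aet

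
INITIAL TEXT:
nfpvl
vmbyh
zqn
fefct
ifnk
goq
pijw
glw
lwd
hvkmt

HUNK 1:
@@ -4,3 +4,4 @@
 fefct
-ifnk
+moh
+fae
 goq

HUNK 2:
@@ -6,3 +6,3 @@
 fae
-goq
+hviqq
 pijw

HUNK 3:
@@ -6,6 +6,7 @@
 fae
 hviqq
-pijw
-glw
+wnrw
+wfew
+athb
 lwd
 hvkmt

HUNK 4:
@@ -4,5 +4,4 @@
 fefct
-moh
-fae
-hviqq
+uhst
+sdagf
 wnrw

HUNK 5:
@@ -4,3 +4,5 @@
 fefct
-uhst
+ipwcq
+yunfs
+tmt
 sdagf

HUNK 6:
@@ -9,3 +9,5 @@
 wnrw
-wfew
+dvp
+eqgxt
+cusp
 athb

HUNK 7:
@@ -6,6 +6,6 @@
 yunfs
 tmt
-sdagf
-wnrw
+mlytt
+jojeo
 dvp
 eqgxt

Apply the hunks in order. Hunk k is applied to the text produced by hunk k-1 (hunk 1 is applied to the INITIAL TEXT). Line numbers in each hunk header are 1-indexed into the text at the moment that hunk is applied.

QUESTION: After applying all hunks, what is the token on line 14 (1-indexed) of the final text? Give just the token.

Hunk 1: at line 4 remove [ifnk] add [moh,fae] -> 11 lines: nfpvl vmbyh zqn fefct moh fae goq pijw glw lwd hvkmt
Hunk 2: at line 6 remove [goq] add [hviqq] -> 11 lines: nfpvl vmbyh zqn fefct moh fae hviqq pijw glw lwd hvkmt
Hunk 3: at line 6 remove [pijw,glw] add [wnrw,wfew,athb] -> 12 lines: nfpvl vmbyh zqn fefct moh fae hviqq wnrw wfew athb lwd hvkmt
Hunk 4: at line 4 remove [moh,fae,hviqq] add [uhst,sdagf] -> 11 lines: nfpvl vmbyh zqn fefct uhst sdagf wnrw wfew athb lwd hvkmt
Hunk 5: at line 4 remove [uhst] add [ipwcq,yunfs,tmt] -> 13 lines: nfpvl vmbyh zqn fefct ipwcq yunfs tmt sdagf wnrw wfew athb lwd hvkmt
Hunk 6: at line 9 remove [wfew] add [dvp,eqgxt,cusp] -> 15 lines: nfpvl vmbyh zqn fefct ipwcq yunfs tmt sdagf wnrw dvp eqgxt cusp athb lwd hvkmt
Hunk 7: at line 6 remove [sdagf,wnrw] add [mlytt,jojeo] -> 15 lines: nfpvl vmbyh zqn fefct ipwcq yunfs tmt mlytt jojeo dvp eqgxt cusp athb lwd hvkmt
Final line 14: lwd

Answer: lwd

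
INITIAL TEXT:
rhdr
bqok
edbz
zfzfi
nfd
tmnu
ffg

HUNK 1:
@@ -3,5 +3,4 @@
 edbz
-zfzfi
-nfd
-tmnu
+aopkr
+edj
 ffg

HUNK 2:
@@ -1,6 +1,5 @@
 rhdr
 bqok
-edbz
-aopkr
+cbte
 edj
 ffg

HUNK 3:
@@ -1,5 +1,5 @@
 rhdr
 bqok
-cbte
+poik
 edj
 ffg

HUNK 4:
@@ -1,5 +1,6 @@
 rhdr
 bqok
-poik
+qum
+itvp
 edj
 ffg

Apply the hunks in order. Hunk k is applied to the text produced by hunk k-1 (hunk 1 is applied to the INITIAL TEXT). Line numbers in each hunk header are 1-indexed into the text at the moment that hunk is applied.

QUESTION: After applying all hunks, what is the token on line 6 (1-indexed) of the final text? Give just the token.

Answer: ffg

Derivation:
Hunk 1: at line 3 remove [zfzfi,nfd,tmnu] add [aopkr,edj] -> 6 lines: rhdr bqok edbz aopkr edj ffg
Hunk 2: at line 1 remove [edbz,aopkr] add [cbte] -> 5 lines: rhdr bqok cbte edj ffg
Hunk 3: at line 1 remove [cbte] add [poik] -> 5 lines: rhdr bqok poik edj ffg
Hunk 4: at line 1 remove [poik] add [qum,itvp] -> 6 lines: rhdr bqok qum itvp edj ffg
Final line 6: ffg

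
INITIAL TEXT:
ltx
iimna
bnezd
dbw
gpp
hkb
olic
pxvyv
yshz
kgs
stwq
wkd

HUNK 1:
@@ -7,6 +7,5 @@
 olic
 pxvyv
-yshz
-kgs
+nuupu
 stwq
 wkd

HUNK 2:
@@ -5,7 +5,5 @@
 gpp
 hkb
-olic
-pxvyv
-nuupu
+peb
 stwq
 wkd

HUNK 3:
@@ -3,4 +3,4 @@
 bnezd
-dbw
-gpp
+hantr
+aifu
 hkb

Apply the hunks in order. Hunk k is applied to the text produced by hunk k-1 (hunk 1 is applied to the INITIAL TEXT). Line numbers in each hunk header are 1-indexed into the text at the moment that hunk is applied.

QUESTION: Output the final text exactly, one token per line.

Hunk 1: at line 7 remove [yshz,kgs] add [nuupu] -> 11 lines: ltx iimna bnezd dbw gpp hkb olic pxvyv nuupu stwq wkd
Hunk 2: at line 5 remove [olic,pxvyv,nuupu] add [peb] -> 9 lines: ltx iimna bnezd dbw gpp hkb peb stwq wkd
Hunk 3: at line 3 remove [dbw,gpp] add [hantr,aifu] -> 9 lines: ltx iimna bnezd hantr aifu hkb peb stwq wkd

Answer: ltx
iimna
bnezd
hantr
aifu
hkb
peb
stwq
wkd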